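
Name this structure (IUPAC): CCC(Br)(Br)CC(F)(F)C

The longest continuous carbon chain has 6 atoms, so the parent hydride is hexane.
Choose the numbering such that the substituent locant set {2,2,4,4} is lower than {3,3,5,5} at the first point of difference.
With this numbering: two bromo groups at C-4; two fluoro groups at C-2.
Substituent prefixes are cited in alphabetical order (multiplying prefixes like di-/tri- are ignored for ordering).
Assembling the pieces gives 4,4-dibromo-2,2-difluorohexane.

4,4-dibromo-2,2-difluorohexane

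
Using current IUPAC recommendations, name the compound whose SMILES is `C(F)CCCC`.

The parent chain contains 5 carbons (pentane).
The numbering direction is chosen so that the substituent locant set {1} is lower than {5} at the first point of difference.
With this numbering: a fluoro group at C-1.
Assembling the pieces gives 1-fluoropentane.

1-fluoropentane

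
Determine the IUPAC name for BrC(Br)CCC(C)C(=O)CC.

7,7-dibromo-4-methylheptan-3-one

The longest chain bearing the carbonyl is 7 carbons long (heptane).
A ketone (C=O on an internal carbon) is the principal characteristic group, giving the suffix -one.
Number the chain so that numbering from this end puts the carbonyl group at C-3 rather than C-5.
With this numbering: the carbonyl at C-3; two bromo groups at C-7; a methyl group at C-4.
Prefixes are listed alphabetically: bromo, methyl.
The name is 7,7-dibromo-4-methylheptan-3-one.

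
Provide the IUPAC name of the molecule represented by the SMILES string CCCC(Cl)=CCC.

4-chlorohept-3-ene

The longest carbon chain that includes the multiple bond has 7 carbons, so the parent hydride is heptane.
A C=C double bond in the chain gives the infix -ene-.
Number the chain so that numbering from this end puts the double bond at C-3 rather than C-4.
That gives the double bond between C-3 and C-4; a chloro group at C-4.
The name is 4-chlorohept-3-ene.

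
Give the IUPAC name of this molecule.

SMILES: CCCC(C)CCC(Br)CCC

4-bromo-7-methyldecane

The parent chain contains 10 carbons (decane).
The numbering direction is chosen so that the locant sets are identical either way, so the alphabetically earlier bromo substituent takes the lower locant (4 rather than 7).
This places a bromo group at C-4; a methyl group at C-7.
The substituents are ordered alphabetically, ignoring any di-/tri- multipliers.
Putting it together: 4-bromo-7-methyldecane.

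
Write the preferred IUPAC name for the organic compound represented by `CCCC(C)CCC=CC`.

6-methylnon-2-ene

The longest carbon chain that includes the multiple bond has 9 carbons, so the parent hydride is nonane.
The chain contains a C=C double bond, so the unsaturation ending is -ene.
Number the chain so that numbering from this end puts the double bond at C-2 rather than C-7.
This places the double bond between C-2 and C-3; a methyl group at C-6.
Putting it together: 6-methylnon-2-ene.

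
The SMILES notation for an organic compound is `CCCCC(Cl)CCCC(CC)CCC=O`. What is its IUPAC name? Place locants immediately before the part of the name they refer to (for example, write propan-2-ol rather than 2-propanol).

The longest carbon chain that includes the –CHO group has 12 carbons, so the parent hydride is dodecane.
An aldehyde (terminal –CHO) is the principal characteristic group, giving the suffix -al.
Choose the numbering such that the aldehyde carbon is C-1 by definition.
This places a chloro group at C-8; an ethyl group at C-4.
Substituent prefixes are cited in alphabetical order (multiplying prefixes like di-/tri- are ignored for ordering).
The name is 8-chloro-4-ethyldodecanal.

8-chloro-4-ethyldodecanal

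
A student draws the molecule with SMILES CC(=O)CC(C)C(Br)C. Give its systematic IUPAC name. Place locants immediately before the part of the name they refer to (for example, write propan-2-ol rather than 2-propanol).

5-bromo-4-methylhexan-2-one

The longest chain bearing the carbonyl is 6 carbons long (hexane).
The principal characteristic group is a ketone (C=O on an internal carbon), named with the suffix -one.
Choose the numbering such that numbering from this end puts the carbonyl group at C-2 rather than C-5.
That gives the carbonyl at C-2; a bromo group at C-5; a methyl group at C-4.
Prefixes are listed alphabetically: bromo, methyl.
The name is 5-bromo-4-methylhexan-2-one.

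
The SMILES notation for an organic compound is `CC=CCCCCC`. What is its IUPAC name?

Counting along the main chain through the multiple bond gives 8 carbons: the parent is octane.
A C=C double bond in the chain gives the infix -ene-.
The numbering direction is chosen so that numbering from this end puts the double bond at C-2 rather than C-6.
This places the double bond between C-2 and C-3.
The name is oct-2-ene.

oct-2-ene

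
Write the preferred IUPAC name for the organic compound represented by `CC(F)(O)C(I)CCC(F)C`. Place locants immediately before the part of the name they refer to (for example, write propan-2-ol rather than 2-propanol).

2,6-difluoro-3-iodoheptan-2-ol

Counting along the main chain through the –OH group gives 7 carbons: the parent is heptane.
The principal characteristic group is an alcohol (–OH), named with the suffix -ol.
Choose the numbering such that numbering from this end puts the hydroxyl group at C-2 rather than C-6.
This places the hydroxyl at C-2; fluoro groups at C-2 and C-6; an iodo group at C-3.
The substituents are ordered alphabetically, ignoring any di-/tri- multipliers.
Assembling the pieces gives 2,6-difluoro-3-iodoheptan-2-ol.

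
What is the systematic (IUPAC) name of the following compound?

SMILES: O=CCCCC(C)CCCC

5-methylnonanal

The longest carbon chain that includes the –CHO group has 9 carbons, so the parent hydride is nonane.
The principal characteristic group is an aldehyde (terminal –CHO), named with the suffix -al.
The numbering direction is chosen so that the aldehyde carbon is C-1 by definition.
This places a methyl group at C-5.
Putting it together: 5-methylnonanal.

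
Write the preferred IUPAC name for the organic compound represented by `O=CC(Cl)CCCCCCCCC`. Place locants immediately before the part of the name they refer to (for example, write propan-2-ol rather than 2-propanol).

Counting along the main chain through the –CHO group gives 11 carbons: the parent is undecane.
The highest-priority functional group is an aldehyde (terminal –CHO), so the name ends in -al.
Number the chain so that the aldehyde carbon is C-1 by definition.
This places a chloro group at C-2.
The name is 2-chloroundecanal.

2-chloroundecanal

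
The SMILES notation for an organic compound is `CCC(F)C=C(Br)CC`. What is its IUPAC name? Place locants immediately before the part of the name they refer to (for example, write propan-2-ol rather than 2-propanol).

3-bromo-5-fluorohept-3-ene

The longest carbon chain that includes the multiple bond has 7 carbons, so the parent hydride is heptane.
The chain contains a C=C double bond, so the unsaturation ending is -ene.
The numbering direction is chosen so that numbering from this end puts the double bond at C-3 rather than C-4.
This places the double bond between C-3 and C-4; a bromo group at C-3; a fluoro group at C-5.
Substituent prefixes are cited in alphabetical order (multiplying prefixes like di-/tri- are ignored for ordering).
Putting it together: 3-bromo-5-fluorohept-3-ene.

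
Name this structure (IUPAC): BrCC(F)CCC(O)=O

The longest chain bearing the –COOH group is 5 carbons long (pentane).
The principal characteristic group is a carboxylic acid (terminal –COOH), named with the suffix -oic acid.
The numbering direction is chosen so that the carboxylic acid carbon is C-1 by definition.
With this numbering: a bromo group at C-5; a fluoro group at C-4.
The substituents are ordered alphabetically, ignoring any di-/tri- multipliers.
The name is 5-bromo-4-fluoropentanoic acid.

5-bromo-4-fluoropentanoic acid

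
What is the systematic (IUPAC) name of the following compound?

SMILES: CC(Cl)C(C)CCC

2-chloro-3-methylhexane

The longest carbon chain is 6 atoms: the parent is hexane.
The numbering direction is chosen so that the substituent locant set {2,3} is lower than {4,5} at the first point of difference.
This places a chloro group at C-2; a methyl group at C-3.
The substituents are ordered alphabetically, ignoring any di-/tri- multipliers.
The name is 2-chloro-3-methylhexane.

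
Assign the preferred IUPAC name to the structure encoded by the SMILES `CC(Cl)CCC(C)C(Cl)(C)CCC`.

The longest carbon chain is 9 atoms: the parent is nonane.
Choose the numbering such that the substituent locant set {2,5,6,6} is lower than {4,4,5,8} at the first point of difference.
This places chloro groups at C-2 and C-6; methyl groups at C-5 and C-6.
Substituent prefixes are cited in alphabetical order (multiplying prefixes like di-/tri- are ignored for ordering).
Assembling the pieces gives 2,6-dichloro-5,6-dimethylnonane.

2,6-dichloro-5,6-dimethylnonane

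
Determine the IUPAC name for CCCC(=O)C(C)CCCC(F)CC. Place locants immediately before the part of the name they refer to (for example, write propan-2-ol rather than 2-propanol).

The longest carbon chain that includes the carbonyl has 11 carbons, so the parent hydride is undecane.
The highest-priority functional group is a ketone (C=O on an internal carbon), so the name ends in -one.
Choose the numbering such that numbering from this end puts the carbonyl group at C-4 rather than C-8.
This places the carbonyl at C-4; a fluoro group at C-9; a methyl group at C-5.
Substituent prefixes are cited in alphabetical order (multiplying prefixes like di-/tri- are ignored for ordering).
Assembling the pieces gives 9-fluoro-5-methylundecan-4-one.

9-fluoro-5-methylundecan-4-one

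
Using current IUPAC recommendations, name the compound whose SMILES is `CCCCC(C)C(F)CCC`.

4-fluoro-5-methylnonane

The longest carbon chain is 9 atoms: the parent is nonane.
The numbering direction is chosen so that the substituent locant set {4,5} is lower than {5,6} at the first point of difference.
This places a fluoro group at C-4; a methyl group at C-5.
Substituent prefixes are cited in alphabetical order (multiplying prefixes like di-/tri- are ignored for ordering).
Putting it together: 4-fluoro-5-methylnonane.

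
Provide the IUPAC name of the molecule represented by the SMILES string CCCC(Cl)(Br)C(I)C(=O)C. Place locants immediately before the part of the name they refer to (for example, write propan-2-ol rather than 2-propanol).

The longest chain bearing the carbonyl is 7 carbons long (heptane).
The principal characteristic group is a ketone (C=O on an internal carbon), named with the suffix -one.
The numbering direction is chosen so that numbering from this end puts the carbonyl group at C-2 rather than C-6.
With this numbering: the carbonyl at C-2; a bromo group at C-4; a chloro group at C-4; an iodo group at C-3.
The substituents are ordered alphabetically, ignoring any di-/tri- multipliers.
Putting it together: 4-bromo-4-chloro-3-iodoheptan-2-one.

4-bromo-4-chloro-3-iodoheptan-2-one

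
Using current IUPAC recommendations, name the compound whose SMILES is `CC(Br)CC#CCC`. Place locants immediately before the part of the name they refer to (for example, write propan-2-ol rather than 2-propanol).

Counting along the main chain through the multiple bond gives 7 carbons: the parent is heptane.
A C≡C triple bond in the chain gives the infix -yne-.
The numbering direction is chosen so that numbering from this end puts the triple bond at C-3 rather than C-4.
This places the triple bond between C-3 and C-4; a bromo group at C-6.
Putting it together: 6-bromohept-3-yne.

6-bromohept-3-yne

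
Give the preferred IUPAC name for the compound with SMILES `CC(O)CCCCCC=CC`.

The longest chain bearing the –OH group and the multiple bond is 10 carbons long (decane).
An alcohol (–OH) is the principal characteristic group, giving the suffix -ol.
The chain contains a C=C double bond, so the unsaturation ending is -ene.
Choose the numbering such that numbering from this end puts the hydroxyl group at C-2 rather than C-9.
That gives the hydroxyl at C-2; the double bond between C-8 and C-9.
The name is dec-8-en-2-ol.

dec-8-en-2-ol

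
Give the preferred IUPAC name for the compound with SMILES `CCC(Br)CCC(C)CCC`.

The parent chain contains 9 carbons (nonane).
Choose the numbering such that the substituent locant set {3,6} is lower than {4,7} at the first point of difference.
That gives a bromo group at C-3; a methyl group at C-6.
Substituent prefixes are cited in alphabetical order (multiplying prefixes like di-/tri- are ignored for ordering).
Putting it together: 3-bromo-6-methylnonane.

3-bromo-6-methylnonane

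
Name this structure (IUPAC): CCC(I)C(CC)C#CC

4-ethyl-5-iodohept-2-yne

Counting along the main chain through the multiple bond gives 7 carbons: the parent is heptane.
A C≡C triple bond in the chain gives the infix -yne-.
The numbering direction is chosen so that numbering from this end puts the triple bond at C-2 rather than C-5.
With this numbering: the triple bond between C-2 and C-3; an ethyl group at C-4; an iodo group at C-5.
Substituent prefixes are cited in alphabetical order (multiplying prefixes like di-/tri- are ignored for ordering).
Putting it together: 4-ethyl-5-iodohept-2-yne.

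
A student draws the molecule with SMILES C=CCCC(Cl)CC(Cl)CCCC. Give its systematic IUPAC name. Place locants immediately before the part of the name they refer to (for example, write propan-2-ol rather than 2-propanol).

5,7-dichloroundec-1-ene

Counting along the main chain through the multiple bond gives 11 carbons: the parent is undecane.
There is one C=C double bond, indicated by the ending -ene.
Choose the numbering such that numbering from this end puts the double bond at C-1 rather than C-10.
This places the double bond between C-1 and C-2; chloro groups at C-5 and C-7.
Putting it together: 5,7-dichloroundec-1-ene.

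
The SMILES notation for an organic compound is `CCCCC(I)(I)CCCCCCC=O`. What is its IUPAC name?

The longest chain bearing the –CHO group is 12 carbons long (dodecane).
An aldehyde (terminal –CHO) is the principal characteristic group, giving the suffix -al.
Choose the numbering such that the aldehyde carbon is C-1 by definition.
That gives two iodo groups at C-8.
The name is 8,8-diiodododecanal.

8,8-diiodododecanal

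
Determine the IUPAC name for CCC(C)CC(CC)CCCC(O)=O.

The longest chain bearing the –COOH group is 9 carbons long (nonane).
The principal characteristic group is a carboxylic acid (terminal –COOH), named with the suffix -oic acid.
Choose the numbering such that the carboxylic acid carbon is C-1 by definition.
This places an ethyl group at C-5; a methyl group at C-7.
The substituents are ordered alphabetically, ignoring any di-/tri- multipliers.
The name is 5-ethyl-7-methylnonanoic acid.

5-ethyl-7-methylnonanoic acid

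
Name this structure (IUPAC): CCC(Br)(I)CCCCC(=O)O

6-bromo-6-iodooctanoic acid

Counting along the main chain through the –COOH group gives 8 carbons: the parent is octane.
The principal characteristic group is a carboxylic acid (terminal –COOH), named with the suffix -oic acid.
Choose the numbering such that the carboxylic acid carbon is C-1 by definition.
That gives a bromo group at C-6; an iodo group at C-6.
Prefixes are listed alphabetically: bromo, iodo.
Putting it together: 6-bromo-6-iodooctanoic acid.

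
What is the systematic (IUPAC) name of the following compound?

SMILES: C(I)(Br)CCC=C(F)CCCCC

Counting along the main chain through the multiple bond gives 10 carbons: the parent is decane.
A C=C double bond in the chain gives the infix -ene-.
Choose the numbering such that numbering from this end puts the double bond at C-4 rather than C-6.
That gives the double bond between C-4 and C-5; a bromo group at C-1; a fluoro group at C-5; an iodo group at C-1.
Substituent prefixes are cited in alphabetical order (multiplying prefixes like di-/tri- are ignored for ordering).
The name is 1-bromo-5-fluoro-1-iododec-4-ene.

1-bromo-5-fluoro-1-iododec-4-ene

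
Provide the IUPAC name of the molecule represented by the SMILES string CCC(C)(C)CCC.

The longest continuous carbon chain has 6 atoms, so the parent hydride is hexane.
The numbering direction is chosen so that the substituent locant set {3,3} is lower than {4,4} at the first point of difference.
With this numbering: two methyl groups at C-3.
Assembling the pieces gives 3,3-dimethylhexane.

3,3-dimethylhexane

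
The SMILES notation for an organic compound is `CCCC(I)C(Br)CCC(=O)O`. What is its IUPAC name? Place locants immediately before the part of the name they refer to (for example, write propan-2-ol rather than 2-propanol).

4-bromo-5-iodooctanoic acid

The longest carbon chain that includes the –COOH group has 8 carbons, so the parent hydride is octane.
The highest-priority functional group is a carboxylic acid (terminal –COOH), so the name ends in -oic acid.
Number the chain so that the carboxylic acid carbon is C-1 by definition.
This places a bromo group at C-4; an iodo group at C-5.
Prefixes are listed alphabetically: bromo, iodo.
The name is 4-bromo-5-iodooctanoic acid.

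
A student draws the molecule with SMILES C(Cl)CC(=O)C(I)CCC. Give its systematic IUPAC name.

Counting along the main chain through the carbonyl gives 7 carbons: the parent is heptane.
The highest-priority functional group is a ketone (C=O on an internal carbon), so the name ends in -one.
Choose the numbering such that numbering from this end puts the carbonyl group at C-3 rather than C-5.
With this numbering: the carbonyl at C-3; a chloro group at C-1; an iodo group at C-4.
The substituents are ordered alphabetically, ignoring any di-/tri- multipliers.
The name is 1-chloro-4-iodoheptan-3-one.

1-chloro-4-iodoheptan-3-one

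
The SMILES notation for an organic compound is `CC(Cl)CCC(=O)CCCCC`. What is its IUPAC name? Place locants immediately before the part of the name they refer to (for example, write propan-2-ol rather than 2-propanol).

Counting along the main chain through the carbonyl gives 10 carbons: the parent is decane.
The principal characteristic group is a ketone (C=O on an internal carbon), named with the suffix -one.
The numbering direction is chosen so that numbering from this end puts the carbonyl group at C-5 rather than C-6.
That gives the carbonyl at C-5; a chloro group at C-2.
Putting it together: 2-chlorodecan-5-one.

2-chlorodecan-5-one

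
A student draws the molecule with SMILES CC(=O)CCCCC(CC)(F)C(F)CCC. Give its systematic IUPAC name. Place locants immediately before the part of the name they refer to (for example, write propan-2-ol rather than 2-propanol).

7-ethyl-7,8-difluoroundecan-2-one

The longest chain bearing the carbonyl is 11 carbons long (undecane).
The highest-priority functional group is a ketone (C=O on an internal carbon), so the name ends in -one.
Number the chain so that numbering from this end puts the carbonyl group at C-2 rather than C-10.
With this numbering: the carbonyl at C-2; an ethyl group at C-7; fluoro groups at C-7 and C-8.
Prefixes are listed alphabetically: ethyl, fluoro.
The name is 7-ethyl-7,8-difluoroundecan-2-one.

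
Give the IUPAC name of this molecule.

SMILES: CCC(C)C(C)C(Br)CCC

5-bromo-3,4-dimethyloctane

The longest carbon chain is 8 atoms: the parent is octane.
The numbering direction is chosen so that the substituent locant set {3,4,5} is lower than {4,5,6} at the first point of difference.
With this numbering: a bromo group at C-5; methyl groups at C-3 and C-4.
Prefixes are listed alphabetically: bromo, methyl.
Assembling the pieces gives 5-bromo-3,4-dimethyloctane.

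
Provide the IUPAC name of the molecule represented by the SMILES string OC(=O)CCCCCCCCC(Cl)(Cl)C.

10,10-dichloroundecanoic acid

The longest chain bearing the –COOH group is 11 carbons long (undecane).
A carboxylic acid (terminal –COOH) is the principal characteristic group, giving the suffix -oic acid.
The numbering direction is chosen so that the carboxylic acid carbon is C-1 by definition.
With this numbering: two chloro groups at C-10.
Assembling the pieces gives 10,10-dichloroundecanoic acid.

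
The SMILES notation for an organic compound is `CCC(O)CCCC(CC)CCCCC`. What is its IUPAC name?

7-ethyldodecan-3-ol

The longest chain bearing the –OH group is 12 carbons long (dodecane).
An alcohol (–OH) is the principal characteristic group, giving the suffix -ol.
Choose the numbering such that numbering from this end puts the hydroxyl group at C-3 rather than C-10.
With this numbering: the hydroxyl at C-3; an ethyl group at C-7.
Assembling the pieces gives 7-ethyldodecan-3-ol.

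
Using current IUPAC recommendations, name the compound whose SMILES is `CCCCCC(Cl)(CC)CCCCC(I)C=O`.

Counting along the main chain through the –CHO group gives 12 carbons: the parent is dodecane.
The highest-priority functional group is an aldehyde (terminal –CHO), so the name ends in -al.
Choose the numbering such that the aldehyde carbon is C-1 by definition.
With this numbering: a chloro group at C-7; an ethyl group at C-7; an iodo group at C-2.
Prefixes are listed alphabetically: chloro, ethyl, iodo.
Assembling the pieces gives 7-chloro-7-ethyl-2-iodododecanal.

7-chloro-7-ethyl-2-iodododecanal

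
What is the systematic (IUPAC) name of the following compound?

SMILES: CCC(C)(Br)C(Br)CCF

3,4-dibromo-1-fluoro-4-methylhexane

The longest carbon chain is 6 atoms: the parent is hexane.
The numbering direction is chosen so that the substituent locant set {1,3,4,4} is lower than {3,3,4,6} at the first point of difference.
With this numbering: bromo groups at C-3 and C-4; a fluoro group at C-1; a methyl group at C-4.
Prefixes are listed alphabetically: bromo, fluoro, methyl.
Assembling the pieces gives 3,4-dibromo-1-fluoro-4-methylhexane.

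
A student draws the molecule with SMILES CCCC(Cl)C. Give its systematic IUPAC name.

2-chloropentane

The longest continuous carbon chain has 5 atoms, so the parent hydride is pentane.
Choose the numbering such that the substituent locant set {2} is lower than {4} at the first point of difference.
That gives a chloro group at C-2.
Assembling the pieces gives 2-chloropentane.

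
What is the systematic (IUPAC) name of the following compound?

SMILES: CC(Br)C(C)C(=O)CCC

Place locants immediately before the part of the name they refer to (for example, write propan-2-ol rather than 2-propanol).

2-bromo-3-methylheptan-4-one

The longest carbon chain that includes the carbonyl has 7 carbons, so the parent hydride is heptane.
The highest-priority functional group is a ketone (C=O on an internal carbon), so the name ends in -one.
Choose the numbering such that the substituent locant set {2,3} is lower than {5,6} at the first point of difference.
This places the carbonyl at C-4; a bromo group at C-2; a methyl group at C-3.
Prefixes are listed alphabetically: bromo, methyl.
The name is 2-bromo-3-methylheptan-4-one.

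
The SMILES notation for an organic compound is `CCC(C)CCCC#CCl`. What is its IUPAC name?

1-chloro-6-methyloct-1-yne

The longest chain bearing the multiple bond is 8 carbons long (octane).
A C≡C triple bond in the chain gives the infix -yne-.
The numbering direction is chosen so that numbering from this end puts the triple bond at C-1 rather than C-7.
This places the triple bond between C-1 and C-2; a chloro group at C-1; a methyl group at C-6.
Substituent prefixes are cited in alphabetical order (multiplying prefixes like di-/tri- are ignored for ordering).
The name is 1-chloro-6-methyloct-1-yne.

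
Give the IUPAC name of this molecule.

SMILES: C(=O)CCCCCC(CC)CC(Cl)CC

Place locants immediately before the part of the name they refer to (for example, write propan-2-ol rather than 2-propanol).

9-chloro-7-ethylundecanal

The longest chain bearing the –CHO group is 11 carbons long (undecane).
The highest-priority functional group is an aldehyde (terminal –CHO), so the name ends in -al.
The numbering direction is chosen so that the aldehyde carbon is C-1 by definition.
This places a chloro group at C-9; an ethyl group at C-7.
Substituent prefixes are cited in alphabetical order (multiplying prefixes like di-/tri- are ignored for ordering).
The name is 9-chloro-7-ethylundecanal.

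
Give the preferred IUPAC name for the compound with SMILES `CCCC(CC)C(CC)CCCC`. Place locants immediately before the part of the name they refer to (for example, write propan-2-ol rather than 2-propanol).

The longest carbon chain is 9 atoms: the parent is nonane.
Choose the numbering such that the substituent locant set {4,5} is lower than {5,6} at the first point of difference.
This places ethyl groups at C-4 and C-5.
Putting it together: 4,5-diethylnonane.

4,5-diethylnonane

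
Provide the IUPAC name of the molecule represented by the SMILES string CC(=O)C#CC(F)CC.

5-fluorohept-3-yn-2-one

The longest carbon chain that includes the carbonyl and the multiple bond has 7 carbons, so the parent hydride is heptane.
The principal characteristic group is a ketone (C=O on an internal carbon), named with the suffix -one.
The chain contains a C≡C triple bond, so the unsaturation ending is -yne.
The numbering direction is chosen so that numbering from this end puts the carbonyl group at C-2 rather than C-6.
With this numbering: the carbonyl at C-2; the triple bond between C-3 and C-4; a fluoro group at C-5.
The name is 5-fluorohept-3-yn-2-one.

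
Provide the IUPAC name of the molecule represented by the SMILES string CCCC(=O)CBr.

The longest chain bearing the carbonyl is 5 carbons long (pentane).
The highest-priority functional group is a ketone (C=O on an internal carbon), so the name ends in -one.
Choose the numbering such that numbering from this end puts the carbonyl group at C-2 rather than C-4.
That gives the carbonyl at C-2; a bromo group at C-1.
Assembling the pieces gives 1-bromopentan-2-one.

1-bromopentan-2-one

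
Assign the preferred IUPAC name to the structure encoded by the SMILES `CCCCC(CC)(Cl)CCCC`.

5-chloro-5-ethylnonane

The longest carbon chain is 9 atoms: the parent is nonane.
Both numbering directions give the same locant set; either may be used.
This places a chloro group at C-5; an ethyl group at C-5.
Prefixes are listed alphabetically: chloro, ethyl.
Assembling the pieces gives 5-chloro-5-ethylnonane.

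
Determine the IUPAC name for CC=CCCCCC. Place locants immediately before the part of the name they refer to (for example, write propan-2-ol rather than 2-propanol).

Counting along the main chain through the multiple bond gives 8 carbons: the parent is octane.
A C=C double bond in the chain gives the infix -ene-.
Number the chain so that numbering from this end puts the double bond at C-2 rather than C-6.
This places the double bond between C-2 and C-3.
Assembling the pieces gives oct-2-ene.

oct-2-ene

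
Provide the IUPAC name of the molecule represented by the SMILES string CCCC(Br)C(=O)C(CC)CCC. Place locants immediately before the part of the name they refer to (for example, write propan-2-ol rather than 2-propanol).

4-bromo-6-ethylnonan-5-one

Counting along the main chain through the carbonyl gives 9 carbons: the parent is nonane.
A ketone (C=O on an internal carbon) is the principal characteristic group, giving the suffix -one.
Number the chain so that the locant sets are identical either way, so the alphabetically earlier bromo substituent takes the lower locant (4 rather than 6).
This places the carbonyl at C-5; a bromo group at C-4; an ethyl group at C-6.
Prefixes are listed alphabetically: bromo, ethyl.
Assembling the pieces gives 4-bromo-6-ethylnonan-5-one.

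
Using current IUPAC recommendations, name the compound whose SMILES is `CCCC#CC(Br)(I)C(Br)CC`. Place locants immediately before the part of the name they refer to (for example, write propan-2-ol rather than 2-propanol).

The longest carbon chain that includes the multiple bond has 9 carbons, so the parent hydride is nonane.
There is one C≡C triple bond, indicated by the ending -yne.
Number the chain so that numbering from this end puts the triple bond at C-4 rather than C-5.
That gives the triple bond between C-4 and C-5; bromo groups at C-6 and C-7; an iodo group at C-6.
Substituent prefixes are cited in alphabetical order (multiplying prefixes like di-/tri- are ignored for ordering).
The name is 6,7-dibromo-6-iodonon-4-yne.

6,7-dibromo-6-iodonon-4-yne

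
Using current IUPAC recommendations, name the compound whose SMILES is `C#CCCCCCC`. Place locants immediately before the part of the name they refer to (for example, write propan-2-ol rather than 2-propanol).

The longest chain bearing the multiple bond is 8 carbons long (octane).
A C≡C triple bond in the chain gives the infix -yne-.
Choose the numbering such that numbering from this end puts the triple bond at C-1 rather than C-7.
This places the triple bond between C-1 and C-2.
Putting it together: oct-1-yne.

oct-1-yne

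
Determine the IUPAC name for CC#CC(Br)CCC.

The longest chain bearing the multiple bond is 7 carbons long (heptane).
A C≡C triple bond in the chain gives the infix -yne-.
The numbering direction is chosen so that numbering from this end puts the triple bond at C-2 rather than C-5.
This places the triple bond between C-2 and C-3; a bromo group at C-4.
Assembling the pieces gives 4-bromohept-2-yne.

4-bromohept-2-yne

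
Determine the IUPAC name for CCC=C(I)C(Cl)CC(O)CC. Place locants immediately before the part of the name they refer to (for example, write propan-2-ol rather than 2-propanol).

The longest chain bearing the –OH group and the multiple bond is 9 carbons long (nonane).
The highest-priority functional group is an alcohol (–OH), so the name ends in -ol.
A C=C double bond in the chain gives the infix -ene-.
Choose the numbering such that numbering from this end puts the hydroxyl group at C-3 rather than C-7.
That gives the hydroxyl at C-3; the double bond between C-6 and C-7; a chloro group at C-5; an iodo group at C-6.
Substituent prefixes are cited in alphabetical order (multiplying prefixes like di-/tri- are ignored for ordering).
The name is 5-chloro-6-iodonon-6-en-3-ol.

5-chloro-6-iodonon-6-en-3-ol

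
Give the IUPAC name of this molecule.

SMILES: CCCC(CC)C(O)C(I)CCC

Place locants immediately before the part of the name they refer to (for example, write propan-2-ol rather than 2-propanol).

4-ethyl-6-iodononan-5-ol

The longest chain bearing the –OH group is 9 carbons long (nonane).
The highest-priority functional group is an alcohol (–OH), so the name ends in -ol.
The numbering direction is chosen so that the locant sets are identical either way, so the alphabetically earlier ethyl substituent takes the lower locant (4 rather than 6).
With this numbering: the hydroxyl at C-5; an ethyl group at C-4; an iodo group at C-6.
Prefixes are listed alphabetically: ethyl, iodo.
Assembling the pieces gives 4-ethyl-6-iodononan-5-ol.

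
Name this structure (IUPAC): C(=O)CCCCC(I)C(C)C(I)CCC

6,8-diiodo-7-methylundecanal

Counting along the main chain through the –CHO group gives 11 carbons: the parent is undecane.
The principal characteristic group is an aldehyde (terminal –CHO), named with the suffix -al.
Choose the numbering such that the aldehyde carbon is C-1 by definition.
With this numbering: iodo groups at C-6 and C-8; a methyl group at C-7.
Substituent prefixes are cited in alphabetical order (multiplying prefixes like di-/tri- are ignored for ordering).
Putting it together: 6,8-diiodo-7-methylundecanal.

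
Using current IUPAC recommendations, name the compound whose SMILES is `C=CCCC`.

pent-1-ene

The longest carbon chain that includes the multiple bond has 5 carbons, so the parent hydride is pentane.
A C=C double bond in the chain gives the infix -ene-.
Choose the numbering such that numbering from this end puts the double bond at C-1 rather than C-4.
This places the double bond between C-1 and C-2.
Assembling the pieces gives pent-1-ene.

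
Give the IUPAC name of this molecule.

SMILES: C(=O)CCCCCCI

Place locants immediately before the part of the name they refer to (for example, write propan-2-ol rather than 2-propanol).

7-iodoheptanal

Counting along the main chain through the –CHO group gives 7 carbons: the parent is heptane.
The highest-priority functional group is an aldehyde (terminal –CHO), so the name ends in -al.
Number the chain so that the aldehyde carbon is C-1 by definition.
With this numbering: an iodo group at C-7.
Putting it together: 7-iodoheptanal.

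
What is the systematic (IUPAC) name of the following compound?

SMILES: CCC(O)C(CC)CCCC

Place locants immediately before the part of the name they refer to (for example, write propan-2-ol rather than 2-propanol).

Counting along the main chain through the –OH group gives 8 carbons: the parent is octane.
The highest-priority functional group is an alcohol (–OH), so the name ends in -ol.
Choose the numbering such that numbering from this end puts the hydroxyl group at C-3 rather than C-6.
This places the hydroxyl at C-3; an ethyl group at C-4.
Assembling the pieces gives 4-ethyloctan-3-ol.

4-ethyloctan-3-ol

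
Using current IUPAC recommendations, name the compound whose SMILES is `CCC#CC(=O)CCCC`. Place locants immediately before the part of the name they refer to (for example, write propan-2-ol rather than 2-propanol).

non-3-yn-5-one

The longest carbon chain that includes the carbonyl and the multiple bond has 9 carbons, so the parent hydride is nonane.
A ketone (C=O on an internal carbon) is the principal characteristic group, giving the suffix -one.
The chain contains a C≡C triple bond, so the unsaturation ending is -yne.
Number the chain so that numbering from this end puts the triple bond at C-3 rather than C-6.
This places the carbonyl at C-5; the triple bond between C-3 and C-4.
Assembling the pieces gives non-3-yn-5-one.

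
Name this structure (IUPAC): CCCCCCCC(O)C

nonan-2-ol

The longest chain bearing the –OH group is 9 carbons long (nonane).
An alcohol (–OH) is the principal characteristic group, giving the suffix -ol.
Choose the numbering such that numbering from this end puts the hydroxyl group at C-2 rather than C-8.
That gives the hydroxyl at C-2.
The name is nonan-2-ol.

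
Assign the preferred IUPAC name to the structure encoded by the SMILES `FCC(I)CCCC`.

1-fluoro-2-iodohexane

The longest carbon chain is 6 atoms: the parent is hexane.
The numbering direction is chosen so that the substituent locant set {1,2} is lower than {5,6} at the first point of difference.
With this numbering: a fluoro group at C-1; an iodo group at C-2.
The substituents are ordered alphabetically, ignoring any di-/tri- multipliers.
Putting it together: 1-fluoro-2-iodohexane.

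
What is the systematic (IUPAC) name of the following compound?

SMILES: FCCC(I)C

The parent chain contains 4 carbons (butane).
The numbering direction is chosen so that the substituent locant set {1,3} is lower than {2,4} at the first point of difference.
This places a fluoro group at C-1; an iodo group at C-3.
The substituents are ordered alphabetically, ignoring any di-/tri- multipliers.
Putting it together: 1-fluoro-3-iodobutane.

1-fluoro-3-iodobutane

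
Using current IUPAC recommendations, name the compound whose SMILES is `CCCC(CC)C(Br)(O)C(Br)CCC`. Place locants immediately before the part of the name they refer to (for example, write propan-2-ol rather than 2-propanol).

The longest carbon chain that includes the –OH group has 9 carbons, so the parent hydride is nonane.
An alcohol (–OH) is the principal characteristic group, giving the suffix -ol.
Choose the numbering such that the locant sets are identical either way, so the alphabetically earlier bromo substituent takes the lower locants ({4,5} rather than {5,6}, first differing at 4 vs 5).
This places the hydroxyl at C-5; bromo groups at C-4 and C-5; an ethyl group at C-6.
Prefixes are listed alphabetically: bromo, ethyl.
Assembling the pieces gives 4,5-dibromo-6-ethylnonan-5-ol.

4,5-dibromo-6-ethylnonan-5-ol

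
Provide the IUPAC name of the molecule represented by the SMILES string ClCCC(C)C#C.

5-chloro-3-methylpent-1-yne

Counting along the main chain through the multiple bond gives 5 carbons: the parent is pentane.
The chain contains a C≡C triple bond, so the unsaturation ending is -yne.
The numbering direction is chosen so that numbering from this end puts the triple bond at C-1 rather than C-4.
With this numbering: the triple bond between C-1 and C-2; a chloro group at C-5; a methyl group at C-3.
Substituent prefixes are cited in alphabetical order (multiplying prefixes like di-/tri- are ignored for ordering).
Assembling the pieces gives 5-chloro-3-methylpent-1-yne.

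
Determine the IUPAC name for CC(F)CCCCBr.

The longest continuous carbon chain has 6 atoms, so the parent hydride is hexane.
The numbering direction is chosen so that the substituent locant set {1,5} is lower than {2,6} at the first point of difference.
With this numbering: a bromo group at C-1; a fluoro group at C-5.
The substituents are ordered alphabetically, ignoring any di-/tri- multipliers.
Assembling the pieces gives 1-bromo-5-fluorohexane.

1-bromo-5-fluorohexane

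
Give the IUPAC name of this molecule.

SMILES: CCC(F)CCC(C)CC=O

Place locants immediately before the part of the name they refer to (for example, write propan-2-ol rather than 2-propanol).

The longest chain bearing the –CHO group is 8 carbons long (octane).
An aldehyde (terminal –CHO) is the principal characteristic group, giving the suffix -al.
Choose the numbering such that the aldehyde carbon is C-1 by definition.
With this numbering: a fluoro group at C-6; a methyl group at C-3.
The substituents are ordered alphabetically, ignoring any di-/tri- multipliers.
The name is 6-fluoro-3-methyloctanal.

6-fluoro-3-methyloctanal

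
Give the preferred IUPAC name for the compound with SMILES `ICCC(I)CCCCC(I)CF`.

The longest continuous carbon chain has 9 atoms, so the parent hydride is nonane.
Choose the numbering such that the substituent locant set {1,2,7,9} is lower than {1,3,8,9} at the first point of difference.
This places a fluoro group at C-1; iodo groups at C-2 and C-7 and C-9.
Prefixes are listed alphabetically: fluoro, iodo.
The name is 1-fluoro-2,7,9-triiodononane.

1-fluoro-2,7,9-triiodononane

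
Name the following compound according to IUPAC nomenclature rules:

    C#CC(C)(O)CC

The longest chain bearing the –OH group and the multiple bond is 5 carbons long (pentane).
The principal characteristic group is an alcohol (–OH), named with the suffix -ol.
There is one C≡C triple bond, indicated by the ending -yne.
Choose the numbering such that numbering from this end puts the triple bond at C-1 rather than C-4.
This places the hydroxyl at C-3; the triple bond between C-1 and C-2; a methyl group at C-3.
Assembling the pieces gives 3-methylpent-1-yn-3-ol.

3-methylpent-1-yn-3-ol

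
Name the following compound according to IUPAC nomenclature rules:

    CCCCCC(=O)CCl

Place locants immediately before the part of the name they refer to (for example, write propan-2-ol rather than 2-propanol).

Counting along the main chain through the carbonyl gives 7 carbons: the parent is heptane.
The highest-priority functional group is a ketone (C=O on an internal carbon), so the name ends in -one.
Number the chain so that numbering from this end puts the carbonyl group at C-2 rather than C-6.
That gives the carbonyl at C-2; a chloro group at C-1.
The name is 1-chloroheptan-2-one.

1-chloroheptan-2-one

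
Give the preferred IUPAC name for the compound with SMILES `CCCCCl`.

The longest continuous carbon chain has 4 atoms, so the parent hydride is butane.
The numbering direction is chosen so that the substituent locant set {1} is lower than {4} at the first point of difference.
With this numbering: a chloro group at C-1.
The name is 1-chlorobutane.

1-chlorobutane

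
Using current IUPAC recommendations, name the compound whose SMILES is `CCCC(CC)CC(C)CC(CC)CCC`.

4,8-diethyl-6-methylundecane

The longest carbon chain is 11 atoms: the parent is undecane.
The molecule is symmetric, so either numbering direction gives the same locants.
With this numbering: ethyl groups at C-4 and C-8; a methyl group at C-6.
Prefixes are listed alphabetically: ethyl, methyl.
The name is 4,8-diethyl-6-methylundecane.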